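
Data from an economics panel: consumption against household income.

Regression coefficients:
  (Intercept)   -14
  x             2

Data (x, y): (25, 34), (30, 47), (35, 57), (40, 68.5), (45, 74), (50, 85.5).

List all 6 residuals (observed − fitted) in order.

-2, 1, 1, 2.5, -2, -0.5

x=25: ŷ = -14 + 2·25 = 36; r = 34 − 36 = -2
x=30: ŷ = -14 + 2·30 = 46; r = 47 − 46 = 1
x=35: ŷ = -14 + 2·35 = 56; r = 57 − 56 = 1
x=40: ŷ = -14 + 2·40 = 66; r = 68.5 − 66 = 2.5
x=45: ŷ = -14 + 2·45 = 76; r = 74 − 76 = -2
x=50: ŷ = -14 + 2·50 = 86; r = 85.5 − 86 = -0.5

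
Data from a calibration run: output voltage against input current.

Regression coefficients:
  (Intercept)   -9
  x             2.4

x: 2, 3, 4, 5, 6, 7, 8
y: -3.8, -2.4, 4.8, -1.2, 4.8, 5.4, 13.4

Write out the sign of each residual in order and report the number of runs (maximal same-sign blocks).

x=2: ŷ = -9 + 2.4·2 = -4.2; r = -3.8 − (-4.2) = 0.4
x=3: ŷ = -9 + 2.4·3 = -1.8; r = -2.4 − (-1.8) = -0.6
x=4: ŷ = -9 + 2.4·4 = 0.6; r = 4.8 − 0.6 = 4.2
x=5: ŷ = -9 + 2.4·5 = 3; r = -1.2 − 3 = -4.2
x=6: ŷ = -9 + 2.4·6 = 5.4; r = 4.8 − 5.4 = -0.6
x=7: ŷ = -9 + 2.4·7 = 7.8; r = 5.4 − 7.8 = -2.4
x=8: ŷ = -9 + 2.4·8 = 10.2; r = 13.4 − 10.2 = 3.2
Signs: + − + − − − +
Runs: +×1, −×1, +×1, −×3, +×1 → 5

5 runs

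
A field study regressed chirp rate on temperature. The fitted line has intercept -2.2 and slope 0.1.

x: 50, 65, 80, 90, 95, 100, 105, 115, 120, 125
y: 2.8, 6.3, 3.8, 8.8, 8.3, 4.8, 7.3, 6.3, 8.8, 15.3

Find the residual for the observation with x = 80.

e = -2

ŷ = -2.2 + 0.1·80 = 5.8
e = 3.8 − 5.8 = -2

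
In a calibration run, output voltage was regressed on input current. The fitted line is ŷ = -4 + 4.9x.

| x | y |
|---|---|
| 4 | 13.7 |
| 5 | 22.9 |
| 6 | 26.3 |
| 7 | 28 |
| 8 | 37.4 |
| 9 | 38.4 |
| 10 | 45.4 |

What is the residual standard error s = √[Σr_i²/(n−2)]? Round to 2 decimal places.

s = 2.16

x=4: ŷ = -4 + 4.9·4 = 15.6; r = 13.7 − 15.6 = -1.9
x=5: ŷ = -4 + 4.9·5 = 20.5; r = 22.9 − 20.5 = 2.4
x=6: ŷ = -4 + 4.9·6 = 25.4; r = 26.3 − 25.4 = 0.9
x=7: ŷ = -4 + 4.9·7 = 30.3; r = 28 − 30.3 = -2.3
x=8: ŷ = -4 + 4.9·8 = 35.2; r = 37.4 − 35.2 = 2.2
x=9: ŷ = -4 + 4.9·9 = 40.1; r = 38.4 − 40.1 = -1.7
x=10: ŷ = -4 + 4.9·10 = 45; r = 45.4 − 45 = 0.4
SSE = 3.61 + 5.76 + 0.81 + 5.29 + 4.84 + 2.89 + 0.16 = 23.36
s = √(23.36/5) = √4.672 ≈ 2.16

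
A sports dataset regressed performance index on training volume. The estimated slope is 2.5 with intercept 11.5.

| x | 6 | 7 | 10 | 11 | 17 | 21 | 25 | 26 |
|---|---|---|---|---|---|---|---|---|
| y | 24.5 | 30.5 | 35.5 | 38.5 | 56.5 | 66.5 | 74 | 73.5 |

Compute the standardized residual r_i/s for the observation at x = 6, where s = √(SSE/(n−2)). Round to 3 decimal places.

x=6: ŷ = 11.5 + 2.5·6 = 26.5; r = 24.5 − 26.5 = -2
x=7: ŷ = 11.5 + 2.5·7 = 29; r = 30.5 − 29 = 1.5
x=10: ŷ = 11.5 + 2.5·10 = 36.5; r = 35.5 − 36.5 = -1
x=11: ŷ = 11.5 + 2.5·11 = 39; r = 38.5 − 39 = -0.5
x=17: ŷ = 11.5 + 2.5·17 = 54; r = 56.5 − 54 = 2.5
x=21: ŷ = 11.5 + 2.5·21 = 64; r = 66.5 − 64 = 2.5
x=25: ŷ = 11.5 + 2.5·25 = 74; r = 74 − 74 = 0
x=26: ŷ = 11.5 + 2.5·26 = 76.5; r = 73.5 − 76.5 = -3
SSE = 4 + 2.25 + 1 + 0.25 + 6.25 + 6.25 + 0 + 9 = 29
s = √(29/6) = 2.19848
r/s = -2 / 2.19848 = -0.910

-0.910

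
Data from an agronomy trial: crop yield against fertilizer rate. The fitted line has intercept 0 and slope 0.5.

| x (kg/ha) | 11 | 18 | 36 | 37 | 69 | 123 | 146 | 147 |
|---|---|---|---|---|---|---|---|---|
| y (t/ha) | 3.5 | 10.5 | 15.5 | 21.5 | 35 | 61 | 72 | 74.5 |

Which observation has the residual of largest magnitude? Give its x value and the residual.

x = 37, e = 3

x=11: ŷ = 0.5·11 = 5.5; e = 3.5 − 5.5 = -2
x=18: ŷ = 0.5·18 = 9; e = 10.5 − 9 = 1.5
x=36: ŷ = 0.5·36 = 18; e = 15.5 − 18 = -2.5
x=37: ŷ = 0.5·37 = 18.5; e = 21.5 − 18.5 = 3
x=69: ŷ = 0.5·69 = 34.5; e = 35 − 34.5 = 0.5
x=123: ŷ = 0.5·123 = 61.5; e = 61 − 61.5 = -0.5
x=146: ŷ = 0.5·146 = 73; e = 72 − 73 = -1
x=147: ŷ = 0.5·147 = 73.5; e = 74.5 − 73.5 = 1
Largest |e| is 3 at x = 37, residual 3.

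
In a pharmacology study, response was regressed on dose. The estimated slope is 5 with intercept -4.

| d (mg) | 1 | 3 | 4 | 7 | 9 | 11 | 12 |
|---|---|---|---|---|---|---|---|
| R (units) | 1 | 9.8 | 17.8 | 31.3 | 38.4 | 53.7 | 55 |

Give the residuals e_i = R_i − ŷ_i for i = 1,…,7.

d=1: ŷ = -4 + 5·1 = 1; e = 1 − 1 = 0
d=3: ŷ = -4 + 5·3 = 11; e = 9.8 − 11 = -1.2
d=4: ŷ = -4 + 5·4 = 16; e = 17.8 − 16 = 1.8
d=7: ŷ = -4 + 5·7 = 31; e = 31.3 − 31 = 0.3
d=9: ŷ = -4 + 5·9 = 41; e = 38.4 − 41 = -2.6
d=11: ŷ = -4 + 5·11 = 51; e = 53.7 − 51 = 2.7
d=12: ŷ = -4 + 5·12 = 56; e = 55 − 56 = -1

0, -1.2, 1.8, 0.3, -2.6, 2.7, -1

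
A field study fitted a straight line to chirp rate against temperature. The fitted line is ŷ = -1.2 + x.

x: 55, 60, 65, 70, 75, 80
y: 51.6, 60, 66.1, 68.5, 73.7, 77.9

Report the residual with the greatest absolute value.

r = 2.3

x=55: ŷ = -1.2 + 55 = 53.8; r = 51.6 − 53.8 = -2.2
x=60: ŷ = -1.2 + 60 = 58.8; r = 60 − 58.8 = 1.2
x=65: ŷ = -1.2 + 65 = 63.8; r = 66.1 − 63.8 = 2.3
x=70: ŷ = -1.2 + 70 = 68.8; r = 68.5 − 68.8 = -0.3
x=75: ŷ = -1.2 + 75 = 73.8; r = 73.7 − 73.8 = -0.1
x=80: ŷ = -1.2 + 80 = 78.8; r = 77.9 − 78.8 = -0.9
Largest |r| is 2.3 at x = 65, residual 2.3.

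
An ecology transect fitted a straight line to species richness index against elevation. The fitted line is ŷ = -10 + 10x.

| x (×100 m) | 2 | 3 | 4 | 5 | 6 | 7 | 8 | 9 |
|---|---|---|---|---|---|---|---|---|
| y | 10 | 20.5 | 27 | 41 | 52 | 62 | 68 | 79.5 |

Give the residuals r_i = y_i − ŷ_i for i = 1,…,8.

x=2: ŷ = -10 + 10·2 = 10; r = 10 − 10 = 0
x=3: ŷ = -10 + 10·3 = 20; r = 20.5 − 20 = 0.5
x=4: ŷ = -10 + 10·4 = 30; r = 27 − 30 = -3
x=5: ŷ = -10 + 10·5 = 40; r = 41 − 40 = 1
x=6: ŷ = -10 + 10·6 = 50; r = 52 − 50 = 2
x=7: ŷ = -10 + 10·7 = 60; r = 62 − 60 = 2
x=8: ŷ = -10 + 10·8 = 70; r = 68 − 70 = -2
x=9: ŷ = -10 + 10·9 = 80; r = 79.5 − 80 = -0.5

0, 0.5, -3, 1, 2, 2, -2, -0.5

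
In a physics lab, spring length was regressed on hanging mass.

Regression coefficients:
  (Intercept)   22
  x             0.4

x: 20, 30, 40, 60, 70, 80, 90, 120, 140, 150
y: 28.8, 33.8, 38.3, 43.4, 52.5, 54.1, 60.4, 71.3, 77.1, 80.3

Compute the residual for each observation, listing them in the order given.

x=20: ŷ = 22 + 0.4·20 = 30; r = 28.8 − 30 = -1.2
x=30: ŷ = 22 + 0.4·30 = 34; r = 33.8 − 34 = -0.2
x=40: ŷ = 22 + 0.4·40 = 38; r = 38.3 − 38 = 0.3
x=60: ŷ = 22 + 0.4·60 = 46; r = 43.4 − 46 = -2.6
x=70: ŷ = 22 + 0.4·70 = 50; r = 52.5 − 50 = 2.5
x=80: ŷ = 22 + 0.4·80 = 54; r = 54.1 − 54 = 0.1
x=90: ŷ = 22 + 0.4·90 = 58; r = 60.4 − 58 = 2.4
x=120: ŷ = 22 + 0.4·120 = 70; r = 71.3 − 70 = 1.3
x=140: ŷ = 22 + 0.4·140 = 78; r = 77.1 − 78 = -0.9
x=150: ŷ = 22 + 0.4·150 = 82; r = 80.3 − 82 = -1.7

-1.2, -0.2, 0.3, -2.6, 2.5, 0.1, 2.4, 1.3, -0.9, -1.7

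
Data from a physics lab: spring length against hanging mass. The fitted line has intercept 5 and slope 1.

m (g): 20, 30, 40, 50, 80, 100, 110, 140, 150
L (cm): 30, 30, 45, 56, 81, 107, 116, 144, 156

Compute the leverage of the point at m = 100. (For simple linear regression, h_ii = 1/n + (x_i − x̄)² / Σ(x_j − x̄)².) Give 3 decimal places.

h = 0.133

m̄ = (20 + 30 + 40 + 50 + 80 + 100 + 110 + 140 + 150)/9 = 80
Σ(m − m̄)² = 3600 + 2500 + 1600 + 900 + 0 + 400 + 900 + 3600 + 4900 = 18400
h = 1/9 + (20)²/18400 = 0.111111 + 0.0217391 = 0.133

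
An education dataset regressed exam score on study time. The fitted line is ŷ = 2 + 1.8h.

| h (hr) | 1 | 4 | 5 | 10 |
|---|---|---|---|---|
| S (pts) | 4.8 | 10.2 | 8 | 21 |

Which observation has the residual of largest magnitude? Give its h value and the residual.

h = 5, r = -3

h=1: ŷ = 2 + 1.8·1 = 3.8; r = 4.8 − 3.8 = 1
h=4: ŷ = 2 + 1.8·4 = 9.2; r = 10.2 − 9.2 = 1
h=5: ŷ = 2 + 1.8·5 = 11; r = 8 − 11 = -3
h=10: ŷ = 2 + 1.8·10 = 20; r = 21 − 20 = 1
Largest |r| is 3 at h = 5, residual -3.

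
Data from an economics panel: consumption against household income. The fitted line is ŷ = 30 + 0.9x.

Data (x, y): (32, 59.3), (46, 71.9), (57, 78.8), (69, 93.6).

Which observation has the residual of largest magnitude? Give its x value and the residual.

x = 57, r = -2.5

x=32: ŷ = 30 + 0.9·32 = 58.8; r = 59.3 − 58.8 = 0.5
x=46: ŷ = 30 + 0.9·46 = 71.4; r = 71.9 − 71.4 = 0.5
x=57: ŷ = 30 + 0.9·57 = 81.3; r = 78.8 − 81.3 = -2.5
x=69: ŷ = 30 + 0.9·69 = 92.1; r = 93.6 − 92.1 = 1.5
Largest |r| is 2.5 at x = 57, residual -2.5.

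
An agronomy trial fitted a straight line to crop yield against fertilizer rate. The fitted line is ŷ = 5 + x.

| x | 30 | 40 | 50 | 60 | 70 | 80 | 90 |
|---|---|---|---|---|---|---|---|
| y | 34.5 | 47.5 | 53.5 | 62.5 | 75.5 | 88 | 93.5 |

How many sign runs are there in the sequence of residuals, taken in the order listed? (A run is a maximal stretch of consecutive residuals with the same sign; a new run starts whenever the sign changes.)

x=30: ŷ = 5 + 30 = 35; e = 34.5 − 35 = -0.5
x=40: ŷ = 5 + 40 = 45; e = 47.5 − 45 = 2.5
x=50: ŷ = 5 + 50 = 55; e = 53.5 − 55 = -1.5
x=60: ŷ = 5 + 60 = 65; e = 62.5 − 65 = -2.5
x=70: ŷ = 5 + 70 = 75; e = 75.5 − 75 = 0.5
x=80: ŷ = 5 + 80 = 85; e = 88 − 85 = 3
x=90: ŷ = 5 + 90 = 95; e = 93.5 − 95 = -1.5
Signs: − + − − + + −
Runs: −×1, +×1, −×2, +×2, −×1 → 5

5 runs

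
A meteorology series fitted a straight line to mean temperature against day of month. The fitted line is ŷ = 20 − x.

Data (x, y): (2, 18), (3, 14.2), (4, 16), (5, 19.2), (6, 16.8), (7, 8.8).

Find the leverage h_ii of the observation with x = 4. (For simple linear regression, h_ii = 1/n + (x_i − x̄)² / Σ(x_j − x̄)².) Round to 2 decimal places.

x̄ = (2 + 3 + 4 + 5 + 6 + 7)/6 = 4.5
Σ(x − x̄)² = 6.25 + 2.25 + 0.25 + 0.25 + 2.25 + 6.25 = 17.5
h = 1/6 + (-0.5)²/17.5 = 0.166667 + 0.0142857 = 0.18

h = 0.18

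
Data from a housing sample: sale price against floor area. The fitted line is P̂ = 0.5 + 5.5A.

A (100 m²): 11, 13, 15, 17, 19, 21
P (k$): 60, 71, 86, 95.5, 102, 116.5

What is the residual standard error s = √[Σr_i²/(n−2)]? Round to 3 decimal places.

s = 2.372

A=11: P̂ = 0.5 + 5.5·11 = 61; r = 60 − 61 = -1
A=13: P̂ = 0.5 + 5.5·13 = 72; r = 71 − 72 = -1
A=15: P̂ = 0.5 + 5.5·15 = 83; r = 86 − 83 = 3
A=17: P̂ = 0.5 + 5.5·17 = 94; r = 95.5 − 94 = 1.5
A=19: P̂ = 0.5 + 5.5·19 = 105; r = 102 − 105 = -3
A=21: P̂ = 0.5 + 5.5·21 = 116; r = 116.5 − 116 = 0.5
SSE = 1 + 1 + 9 + 2.25 + 9 + 0.25 = 22.5
s = √(22.5/4) = √5.625 ≈ 2.372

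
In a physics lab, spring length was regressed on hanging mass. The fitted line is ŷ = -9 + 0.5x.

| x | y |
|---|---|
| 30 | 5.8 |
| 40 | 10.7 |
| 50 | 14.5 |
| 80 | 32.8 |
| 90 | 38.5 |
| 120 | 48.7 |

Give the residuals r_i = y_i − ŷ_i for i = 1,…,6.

-0.2, -0.3, -1.5, 1.8, 2.5, -2.3

x=30: ŷ = -9 + 0.5·30 = 6; r = 5.8 − 6 = -0.2
x=40: ŷ = -9 + 0.5·40 = 11; r = 10.7 − 11 = -0.3
x=50: ŷ = -9 + 0.5·50 = 16; r = 14.5 − 16 = -1.5
x=80: ŷ = -9 + 0.5·80 = 31; r = 32.8 − 31 = 1.8
x=90: ŷ = -9 + 0.5·90 = 36; r = 38.5 − 36 = 2.5
x=120: ŷ = -9 + 0.5·120 = 51; r = 48.7 − 51 = -2.3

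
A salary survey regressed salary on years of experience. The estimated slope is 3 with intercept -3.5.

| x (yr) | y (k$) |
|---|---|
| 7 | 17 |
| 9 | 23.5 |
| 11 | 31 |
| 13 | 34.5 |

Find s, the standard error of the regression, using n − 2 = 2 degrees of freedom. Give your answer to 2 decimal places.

s = 1.32

x=7: ŷ = -3.5 + 3·7 = 17.5; r = 17 − 17.5 = -0.5
x=9: ŷ = -3.5 + 3·9 = 23.5; r = 23.5 − 23.5 = 0
x=11: ŷ = -3.5 + 3·11 = 29.5; r = 31 − 29.5 = 1.5
x=13: ŷ = -3.5 + 3·13 = 35.5; r = 34.5 − 35.5 = -1
SSE = 0.25 + 0 + 2.25 + 1 = 3.5
s = √(3.5/2) = √1.75 ≈ 1.32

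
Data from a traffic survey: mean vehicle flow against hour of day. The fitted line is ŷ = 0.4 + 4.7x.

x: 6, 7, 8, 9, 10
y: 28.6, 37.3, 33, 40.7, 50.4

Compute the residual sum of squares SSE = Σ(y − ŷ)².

SSE = 54

x=6: ŷ = 0.4 + 4.7·6 = 28.6; r = 28.6 − 28.6 = 0
x=7: ŷ = 0.4 + 4.7·7 = 33.3; r = 37.3 − 33.3 = 4
x=8: ŷ = 0.4 + 4.7·8 = 38; r = 33 − 38 = -5
x=9: ŷ = 0.4 + 4.7·9 = 42.7; r = 40.7 − 42.7 = -2
x=10: ŷ = 0.4 + 4.7·10 = 47.4; r = 50.4 − 47.4 = 3
SSE = 0 + 16 + 25 + 4 + 9 = 54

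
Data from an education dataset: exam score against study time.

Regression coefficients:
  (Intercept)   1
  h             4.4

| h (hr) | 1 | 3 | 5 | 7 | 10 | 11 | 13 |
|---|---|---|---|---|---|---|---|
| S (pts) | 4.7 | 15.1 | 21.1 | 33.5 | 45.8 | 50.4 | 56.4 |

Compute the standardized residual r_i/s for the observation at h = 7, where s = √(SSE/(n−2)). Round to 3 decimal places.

1.068

h=1: Ŝ = 1 + 4.4·1 = 5.4; r = 4.7 − 5.4 = -0.7
h=3: Ŝ = 1 + 4.4·3 = 14.2; r = 15.1 − 14.2 = 0.9
h=5: Ŝ = 1 + 4.4·5 = 23; r = 21.1 − 23 = -1.9
h=7: Ŝ = 1 + 4.4·7 = 31.8; r = 33.5 − 31.8 = 1.7
h=10: Ŝ = 1 + 4.4·10 = 45; r = 45.8 − 45 = 0.8
h=11: Ŝ = 1 + 4.4·11 = 49.4; r = 50.4 − 49.4 = 1
h=13: Ŝ = 1 + 4.4·13 = 58.2; r = 56.4 − 58.2 = -1.8
SSE = 0.49 + 0.81 + 3.61 + 2.89 + 0.64 + 1 + 3.24 = 12.68
s = √(12.68/5) = 1.59248
r/s = 1.7 / 1.59248 = 1.068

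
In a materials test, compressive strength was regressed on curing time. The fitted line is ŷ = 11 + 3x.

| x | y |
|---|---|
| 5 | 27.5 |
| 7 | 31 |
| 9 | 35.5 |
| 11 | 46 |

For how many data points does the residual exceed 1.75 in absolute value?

2

x=5: ŷ = 11 + 3·5 = 26; e = 27.5 − 26 = 1.5
x=7: ŷ = 11 + 3·7 = 32; e = 31 − 32 = -1
x=9: ŷ = 11 + 3·9 = 38; e = 35.5 − 38 = -2.5
x=11: ŷ = 11 + 3·11 = 44; e = 46 − 44 = 2
|e| > 1.75: x=9 (|e|=2.5), x=11 (|e|=2) → 2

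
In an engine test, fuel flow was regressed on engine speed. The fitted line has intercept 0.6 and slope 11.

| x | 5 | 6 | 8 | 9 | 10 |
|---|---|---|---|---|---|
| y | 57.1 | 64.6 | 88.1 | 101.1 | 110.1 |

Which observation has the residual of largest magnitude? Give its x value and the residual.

x=5: ŷ = 0.6 + 11·5 = 55.6; r = 57.1 − 55.6 = 1.5
x=6: ŷ = 0.6 + 11·6 = 66.6; r = 64.6 − 66.6 = -2
x=8: ŷ = 0.6 + 11·8 = 88.6; r = 88.1 − 88.6 = -0.5
x=9: ŷ = 0.6 + 11·9 = 99.6; r = 101.1 − 99.6 = 1.5
x=10: ŷ = 0.6 + 11·10 = 110.6; r = 110.1 − 110.6 = -0.5
Largest |r| is 2 at x = 6, residual -2.

x = 6, r = -2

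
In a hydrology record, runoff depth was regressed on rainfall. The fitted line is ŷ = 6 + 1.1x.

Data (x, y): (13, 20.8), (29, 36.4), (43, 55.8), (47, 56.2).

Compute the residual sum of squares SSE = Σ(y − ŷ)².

x=13: ŷ = 6 + 1.1·13 = 20.3; e = 20.8 − 20.3 = 0.5
x=29: ŷ = 6 + 1.1·29 = 37.9; e = 36.4 − 37.9 = -1.5
x=43: ŷ = 6 + 1.1·43 = 53.3; e = 55.8 − 53.3 = 2.5
x=47: ŷ = 6 + 1.1·47 = 57.7; e = 56.2 − 57.7 = -1.5
SSE = 0.25 + 2.25 + 6.25 + 2.25 = 11

SSE = 11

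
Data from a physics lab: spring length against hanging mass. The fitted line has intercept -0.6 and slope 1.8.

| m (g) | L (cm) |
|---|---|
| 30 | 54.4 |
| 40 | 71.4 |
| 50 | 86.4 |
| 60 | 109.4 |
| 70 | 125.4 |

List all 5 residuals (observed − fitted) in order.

m=30: L̂ = -0.6 + 1.8·30 = 53.4; r = 54.4 − 53.4 = 1
m=40: L̂ = -0.6 + 1.8·40 = 71.4; r = 71.4 − 71.4 = 0
m=50: L̂ = -0.6 + 1.8·50 = 89.4; r = 86.4 − 89.4 = -3
m=60: L̂ = -0.6 + 1.8·60 = 107.4; r = 109.4 − 107.4 = 2
m=70: L̂ = -0.6 + 1.8·70 = 125.4; r = 125.4 − 125.4 = 0

1, 0, -3, 2, 0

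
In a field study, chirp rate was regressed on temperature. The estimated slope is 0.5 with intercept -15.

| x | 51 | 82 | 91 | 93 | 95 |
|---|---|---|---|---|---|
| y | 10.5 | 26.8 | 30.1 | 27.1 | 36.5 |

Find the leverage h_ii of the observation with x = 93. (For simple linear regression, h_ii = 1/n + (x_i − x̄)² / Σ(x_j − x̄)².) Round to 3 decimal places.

h = 0.284

x̄ = (51 + 82 + 91 + 93 + 95)/5 = 82.4
Σ(x − x̄)² = 985.96 + 0.16 + 73.96 + 112.36 + 158.76 = 1331.2
h = 1/5 + (10.6)²/1331.2 = 0.2 + 0.084405 = 0.284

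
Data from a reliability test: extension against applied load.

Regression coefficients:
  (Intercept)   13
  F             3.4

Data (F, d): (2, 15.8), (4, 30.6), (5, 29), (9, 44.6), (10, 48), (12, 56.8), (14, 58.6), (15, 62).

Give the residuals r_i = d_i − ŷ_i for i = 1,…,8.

F=2: ŷ = 13 + 3.4·2 = 19.8; r = 15.8 − 19.8 = -4
F=4: ŷ = 13 + 3.4·4 = 26.6; r = 30.6 − 26.6 = 4
F=5: ŷ = 13 + 3.4·5 = 30; r = 29 − 30 = -1
F=9: ŷ = 13 + 3.4·9 = 43.6; r = 44.6 − 43.6 = 1
F=10: ŷ = 13 + 3.4·10 = 47; r = 48 − 47 = 1
F=12: ŷ = 13 + 3.4·12 = 53.8; r = 56.8 − 53.8 = 3
F=14: ŷ = 13 + 3.4·14 = 60.6; r = 58.6 − 60.6 = -2
F=15: ŷ = 13 + 3.4·15 = 64; r = 62 − 64 = -2

-4, 4, -1, 1, 1, 3, -2, -2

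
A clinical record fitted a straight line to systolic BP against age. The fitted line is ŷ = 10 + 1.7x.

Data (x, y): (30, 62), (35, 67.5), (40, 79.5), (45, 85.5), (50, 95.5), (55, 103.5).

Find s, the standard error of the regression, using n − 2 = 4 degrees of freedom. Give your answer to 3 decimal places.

x=30: ŷ = 10 + 1.7·30 = 61; r = 62 − 61 = 1
x=35: ŷ = 10 + 1.7·35 = 69.5; r = 67.5 − 69.5 = -2
x=40: ŷ = 10 + 1.7·40 = 78; r = 79.5 − 78 = 1.5
x=45: ŷ = 10 + 1.7·45 = 86.5; r = 85.5 − 86.5 = -1
x=50: ŷ = 10 + 1.7·50 = 95; r = 95.5 − 95 = 0.5
x=55: ŷ = 10 + 1.7·55 = 103.5; r = 103.5 − 103.5 = 0
SSE = 1 + 4 + 2.25 + 1 + 0.25 + 0 = 8.5
s = √(8.5/4) = √2.125 ≈ 1.458

s = 1.458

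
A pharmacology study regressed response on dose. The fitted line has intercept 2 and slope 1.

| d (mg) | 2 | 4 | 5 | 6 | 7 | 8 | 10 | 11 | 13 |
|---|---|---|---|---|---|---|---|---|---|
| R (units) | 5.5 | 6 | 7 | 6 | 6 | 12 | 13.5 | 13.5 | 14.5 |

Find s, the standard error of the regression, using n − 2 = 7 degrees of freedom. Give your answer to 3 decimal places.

s = 1.773

d=2: ŷ = 2 + 2 = 4; e = 5.5 − 4 = 1.5
d=4: ŷ = 2 + 4 = 6; e = 6 − 6 = 0
d=5: ŷ = 2 + 5 = 7; e = 7 − 7 = 0
d=6: ŷ = 2 + 6 = 8; e = 6 − 8 = -2
d=7: ŷ = 2 + 7 = 9; e = 6 − 9 = -3
d=8: ŷ = 2 + 8 = 10; e = 12 − 10 = 2
d=10: ŷ = 2 + 10 = 12; e = 13.5 − 12 = 1.5
d=11: ŷ = 2 + 11 = 13; e = 13.5 − 13 = 0.5
d=13: ŷ = 2 + 13 = 15; e = 14.5 − 15 = -0.5
SSE = 2.25 + 0 + 0 + 4 + 9 + 4 + 2.25 + 0.25 + 0.25 = 22
s = √(22/7) = √3.14286 ≈ 1.773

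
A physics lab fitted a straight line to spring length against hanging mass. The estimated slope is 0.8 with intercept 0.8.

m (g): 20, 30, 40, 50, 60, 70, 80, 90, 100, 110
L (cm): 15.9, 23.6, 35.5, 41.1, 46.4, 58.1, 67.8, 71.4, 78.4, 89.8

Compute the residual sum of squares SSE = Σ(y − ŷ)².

m=20: ŷ = 0.8 + 0.8·20 = 16.8; r = 15.9 − 16.8 = -0.9
m=30: ŷ = 0.8 + 0.8·30 = 24.8; r = 23.6 − 24.8 = -1.2
m=40: ŷ = 0.8 + 0.8·40 = 32.8; r = 35.5 − 32.8 = 2.7
m=50: ŷ = 0.8 + 0.8·50 = 40.8; r = 41.1 − 40.8 = 0.3
m=60: ŷ = 0.8 + 0.8·60 = 48.8; r = 46.4 − 48.8 = -2.4
m=70: ŷ = 0.8 + 0.8·70 = 56.8; r = 58.1 − 56.8 = 1.3
m=80: ŷ = 0.8 + 0.8·80 = 64.8; r = 67.8 − 64.8 = 3
m=90: ŷ = 0.8 + 0.8·90 = 72.8; r = 71.4 − 72.8 = -1.4
m=100: ŷ = 0.8 + 0.8·100 = 80.8; r = 78.4 − 80.8 = -2.4
m=110: ŷ = 0.8 + 0.8·110 = 88.8; r = 89.8 − 88.8 = 1
SSE = 0.81 + 1.44 + 7.29 + 0.09 + 5.76 + 1.69 + 9 + 1.96 + 5.76 + 1 = 34.8

SSE = 34.8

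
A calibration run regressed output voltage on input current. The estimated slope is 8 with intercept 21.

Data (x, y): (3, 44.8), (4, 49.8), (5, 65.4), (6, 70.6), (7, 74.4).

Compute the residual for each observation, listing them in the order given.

x=3: ŷ = 21 + 8·3 = 45; r = 44.8 − 45 = -0.2
x=4: ŷ = 21 + 8·4 = 53; r = 49.8 − 53 = -3.2
x=5: ŷ = 21 + 8·5 = 61; r = 65.4 − 61 = 4.4
x=6: ŷ = 21 + 8·6 = 69; r = 70.6 − 69 = 1.6
x=7: ŷ = 21 + 8·7 = 77; r = 74.4 − 77 = -2.6

-0.2, -3.2, 4.4, 1.6, -2.6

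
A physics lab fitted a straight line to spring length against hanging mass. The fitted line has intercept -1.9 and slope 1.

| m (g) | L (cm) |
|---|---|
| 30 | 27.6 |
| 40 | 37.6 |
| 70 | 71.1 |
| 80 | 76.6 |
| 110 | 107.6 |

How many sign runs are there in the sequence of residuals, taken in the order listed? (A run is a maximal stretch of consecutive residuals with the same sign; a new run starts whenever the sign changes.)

3 runs

m=30: ŷ = -1.9 + 30 = 28.1; e = 27.6 − 28.1 = -0.5
m=40: ŷ = -1.9 + 40 = 38.1; e = 37.6 − 38.1 = -0.5
m=70: ŷ = -1.9 + 70 = 68.1; e = 71.1 − 68.1 = 3
m=80: ŷ = -1.9 + 80 = 78.1; e = 76.6 − 78.1 = -1.5
m=110: ŷ = -1.9 + 110 = 108.1; e = 107.6 − 108.1 = -0.5
Signs: − − + − −
Runs: −×2, +×1, −×2 → 3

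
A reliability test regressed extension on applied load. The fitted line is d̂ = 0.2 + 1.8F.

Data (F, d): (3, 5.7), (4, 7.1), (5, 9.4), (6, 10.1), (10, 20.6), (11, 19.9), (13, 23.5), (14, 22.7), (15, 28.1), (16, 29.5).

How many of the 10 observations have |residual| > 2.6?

1

F=3: d̂ = 0.2 + 1.8·3 = 5.6; r = 5.7 − 5.6 = 0.1
F=4: d̂ = 0.2 + 1.8·4 = 7.4; r = 7.1 − 7.4 = -0.3
F=5: d̂ = 0.2 + 1.8·5 = 9.2; r = 9.4 − 9.2 = 0.2
F=6: d̂ = 0.2 + 1.8·6 = 11; r = 10.1 − 11 = -0.9
F=10: d̂ = 0.2 + 1.8·10 = 18.2; r = 20.6 − 18.2 = 2.4
F=11: d̂ = 0.2 + 1.8·11 = 20; r = 19.9 − 20 = -0.1
F=13: d̂ = 0.2 + 1.8·13 = 23.6; r = 23.5 − 23.6 = -0.1
F=14: d̂ = 0.2 + 1.8·14 = 25.4; r = 22.7 − 25.4 = -2.7
F=15: d̂ = 0.2 + 1.8·15 = 27.2; r = 28.1 − 27.2 = 0.9
F=16: d̂ = 0.2 + 1.8·16 = 29; r = 29.5 − 29 = 0.5
|r| > 2.6: F=14 (|r|=2.7) → 1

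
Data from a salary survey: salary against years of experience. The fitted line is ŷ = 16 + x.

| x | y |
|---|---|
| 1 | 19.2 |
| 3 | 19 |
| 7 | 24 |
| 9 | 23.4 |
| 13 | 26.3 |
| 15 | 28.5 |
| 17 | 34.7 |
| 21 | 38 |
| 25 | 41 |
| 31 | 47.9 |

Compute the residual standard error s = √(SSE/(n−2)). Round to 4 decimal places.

x=1: ŷ = 16 + 1 = 17; r = 19.2 − 17 = 2.2
x=3: ŷ = 16 + 3 = 19; r = 19 − 19 = 0
x=7: ŷ = 16 + 7 = 23; r = 24 − 23 = 1
x=9: ŷ = 16 + 9 = 25; r = 23.4 − 25 = -1.6
x=13: ŷ = 16 + 13 = 29; r = 26.3 − 29 = -2.7
x=15: ŷ = 16 + 15 = 31; r = 28.5 − 31 = -2.5
x=17: ŷ = 16 + 17 = 33; r = 34.7 − 33 = 1.7
x=21: ŷ = 16 + 21 = 37; r = 38 − 37 = 1
x=25: ŷ = 16 + 25 = 41; r = 41 − 41 = 0
x=31: ŷ = 16 + 31 = 47; r = 47.9 − 47 = 0.9
SSE = 4.84 + 0 + 1 + 2.56 + 7.29 + 6.25 + 2.89 + 1 + 0 + 0.81 = 26.64
s = √(26.64/8) = √3.33 ≈ 1.8248

s = 1.8248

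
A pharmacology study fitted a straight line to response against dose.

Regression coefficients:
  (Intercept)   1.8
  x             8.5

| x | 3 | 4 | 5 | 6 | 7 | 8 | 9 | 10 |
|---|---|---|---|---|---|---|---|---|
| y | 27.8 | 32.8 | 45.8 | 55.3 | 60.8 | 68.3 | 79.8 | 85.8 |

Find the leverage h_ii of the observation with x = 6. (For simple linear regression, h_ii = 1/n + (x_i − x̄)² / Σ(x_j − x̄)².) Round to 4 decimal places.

x̄ = (3 + 4 + 5 + 6 + 7 + 8 + 9 + 10)/8 = 6.5
Σ(x − x̄)² = 12.25 + 6.25 + 2.25 + 0.25 + 0.25 + 2.25 + 6.25 + 12.25 = 42
h = 1/8 + (-0.5)²/42 = 0.125 + 0.00595238 = 0.1310

h = 0.1310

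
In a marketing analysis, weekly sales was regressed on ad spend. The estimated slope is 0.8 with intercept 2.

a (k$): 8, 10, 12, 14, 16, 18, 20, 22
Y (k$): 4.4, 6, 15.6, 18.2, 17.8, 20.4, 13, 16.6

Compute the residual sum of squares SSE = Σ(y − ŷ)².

a=8: ŷ = 2 + 0.8·8 = 8.4; r = 4.4 − 8.4 = -4
a=10: ŷ = 2 + 0.8·10 = 10; r = 6 − 10 = -4
a=12: ŷ = 2 + 0.8·12 = 11.6; r = 15.6 − 11.6 = 4
a=14: ŷ = 2 + 0.8·14 = 13.2; r = 18.2 − 13.2 = 5
a=16: ŷ = 2 + 0.8·16 = 14.8; r = 17.8 − 14.8 = 3
a=18: ŷ = 2 + 0.8·18 = 16.4; r = 20.4 − 16.4 = 4
a=20: ŷ = 2 + 0.8·20 = 18; r = 13 − 18 = -5
a=22: ŷ = 2 + 0.8·22 = 19.6; r = 16.6 − 19.6 = -3
SSE = 16 + 16 + 16 + 25 + 9 + 16 + 25 + 9 = 132

SSE = 132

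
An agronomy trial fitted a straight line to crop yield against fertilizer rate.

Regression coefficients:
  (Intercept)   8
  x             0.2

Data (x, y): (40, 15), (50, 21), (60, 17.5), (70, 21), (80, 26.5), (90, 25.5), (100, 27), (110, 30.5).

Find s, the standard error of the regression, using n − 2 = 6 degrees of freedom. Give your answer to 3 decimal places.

x=40: ŷ = 8 + 0.2·40 = 16; r = 15 − 16 = -1
x=50: ŷ = 8 + 0.2·50 = 18; r = 21 − 18 = 3
x=60: ŷ = 8 + 0.2·60 = 20; r = 17.5 − 20 = -2.5
x=70: ŷ = 8 + 0.2·70 = 22; r = 21 − 22 = -1
x=80: ŷ = 8 + 0.2·80 = 24; r = 26.5 − 24 = 2.5
x=90: ŷ = 8 + 0.2·90 = 26; r = 25.5 − 26 = -0.5
x=100: ŷ = 8 + 0.2·100 = 28; r = 27 − 28 = -1
x=110: ŷ = 8 + 0.2·110 = 30; r = 30.5 − 30 = 0.5
SSE = 1 + 9 + 6.25 + 1 + 6.25 + 0.25 + 1 + 0.25 = 25
s = √(25/6) = √4.16667 ≈ 2.041

s = 2.041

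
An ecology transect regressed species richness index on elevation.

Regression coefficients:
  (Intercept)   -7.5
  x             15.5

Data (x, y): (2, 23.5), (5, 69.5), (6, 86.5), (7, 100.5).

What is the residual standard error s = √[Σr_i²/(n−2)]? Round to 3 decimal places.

x=2: ŷ = -7.5 + 15.5·2 = 23.5; r = 23.5 − 23.5 = 0
x=5: ŷ = -7.5 + 15.5·5 = 70; r = 69.5 − 70 = -0.5
x=6: ŷ = -7.5 + 15.5·6 = 85.5; r = 86.5 − 85.5 = 1
x=7: ŷ = -7.5 + 15.5·7 = 101; r = 100.5 − 101 = -0.5
SSE = 0 + 0.25 + 1 + 0.25 = 1.5
s = √(1.5/2) = √0.75 ≈ 0.866

s = 0.866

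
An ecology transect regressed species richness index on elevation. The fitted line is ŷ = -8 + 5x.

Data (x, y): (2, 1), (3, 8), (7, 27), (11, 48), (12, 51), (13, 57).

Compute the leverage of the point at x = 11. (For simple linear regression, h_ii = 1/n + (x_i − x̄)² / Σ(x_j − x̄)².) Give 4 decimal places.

h = 0.2470

x̄ = (2 + 3 + 7 + 11 + 12 + 13)/6 = 8
Σ(x − x̄)² = 36 + 25 + 1 + 9 + 16 + 25 = 112
h = 1/6 + (3)²/112 = 0.166667 + 0.0803571 = 0.2470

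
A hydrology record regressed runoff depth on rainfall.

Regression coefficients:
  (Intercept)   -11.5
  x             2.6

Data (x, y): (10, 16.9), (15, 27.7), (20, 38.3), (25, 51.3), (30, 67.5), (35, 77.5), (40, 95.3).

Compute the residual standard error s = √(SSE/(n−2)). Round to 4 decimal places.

s = 2.3799

x=10: ŷ = -11.5 + 2.6·10 = 14.5; e = 16.9 − 14.5 = 2.4
x=15: ŷ = -11.5 + 2.6·15 = 27.5; e = 27.7 − 27.5 = 0.2
x=20: ŷ = -11.5 + 2.6·20 = 40.5; e = 38.3 − 40.5 = -2.2
x=25: ŷ = -11.5 + 2.6·25 = 53.5; e = 51.3 − 53.5 = -2.2
x=30: ŷ = -11.5 + 2.6·30 = 66.5; e = 67.5 − 66.5 = 1
x=35: ŷ = -11.5 + 2.6·35 = 79.5; e = 77.5 − 79.5 = -2
x=40: ŷ = -11.5 + 2.6·40 = 92.5; e = 95.3 − 92.5 = 2.8
SSE = 5.76 + 0.04 + 4.84 + 4.84 + 1 + 4 + 7.84 = 28.32
s = √(28.32/5) = √5.664 ≈ 2.3799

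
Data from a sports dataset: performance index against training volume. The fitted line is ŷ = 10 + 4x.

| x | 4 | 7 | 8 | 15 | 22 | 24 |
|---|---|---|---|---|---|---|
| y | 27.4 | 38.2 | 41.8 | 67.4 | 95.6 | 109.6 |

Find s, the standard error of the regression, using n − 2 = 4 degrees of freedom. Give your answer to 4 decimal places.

s = 2.6230

x=4: ŷ = 10 + 4·4 = 26; r = 27.4 − 26 = 1.4
x=7: ŷ = 10 + 4·7 = 38; r = 38.2 − 38 = 0.2
x=8: ŷ = 10 + 4·8 = 42; r = 41.8 − 42 = -0.2
x=15: ŷ = 10 + 4·15 = 70; r = 67.4 − 70 = -2.6
x=22: ŷ = 10 + 4·22 = 98; r = 95.6 − 98 = -2.4
x=24: ŷ = 10 + 4·24 = 106; r = 109.6 − 106 = 3.6
SSE = 1.96 + 0.04 + 0.04 + 6.76 + 5.76 + 12.96 = 27.52
s = √(27.52/4) = √6.88 ≈ 2.6230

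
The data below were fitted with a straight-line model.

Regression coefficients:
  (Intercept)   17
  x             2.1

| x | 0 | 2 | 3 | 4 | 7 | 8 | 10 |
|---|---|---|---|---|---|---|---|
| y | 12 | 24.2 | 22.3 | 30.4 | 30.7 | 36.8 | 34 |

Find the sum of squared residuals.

SSE = 86

x=0: ŷ = 17 + 2.1·0 = 17; e = 12 − 17 = -5
x=2: ŷ = 17 + 2.1·2 = 21.2; e = 24.2 − 21.2 = 3
x=3: ŷ = 17 + 2.1·3 = 23.3; e = 22.3 − 23.3 = -1
x=4: ŷ = 17 + 2.1·4 = 25.4; e = 30.4 − 25.4 = 5
x=7: ŷ = 17 + 2.1·7 = 31.7; e = 30.7 − 31.7 = -1
x=8: ŷ = 17 + 2.1·8 = 33.8; e = 36.8 − 33.8 = 3
x=10: ŷ = 17 + 2.1·10 = 38; e = 34 − 38 = -4
SSE = 25 + 9 + 1 + 25 + 1 + 9 + 16 = 86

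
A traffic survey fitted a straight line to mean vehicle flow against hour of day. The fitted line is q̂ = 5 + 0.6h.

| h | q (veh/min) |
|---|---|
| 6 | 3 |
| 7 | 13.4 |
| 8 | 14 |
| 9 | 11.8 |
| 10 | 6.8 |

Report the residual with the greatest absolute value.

h=6: q̂ = 5 + 0.6·6 = 8.6; r = 3 − 8.6 = -5.6
h=7: q̂ = 5 + 0.6·7 = 9.2; r = 13.4 − 9.2 = 4.2
h=8: q̂ = 5 + 0.6·8 = 9.8; r = 14 − 9.8 = 4.2
h=9: q̂ = 5 + 0.6·9 = 10.4; r = 11.8 − 10.4 = 1.4
h=10: q̂ = 5 + 0.6·10 = 11; r = 6.8 − 11 = -4.2
Largest |r| is 5.6 at h = 6, residual -5.6.

r = -5.6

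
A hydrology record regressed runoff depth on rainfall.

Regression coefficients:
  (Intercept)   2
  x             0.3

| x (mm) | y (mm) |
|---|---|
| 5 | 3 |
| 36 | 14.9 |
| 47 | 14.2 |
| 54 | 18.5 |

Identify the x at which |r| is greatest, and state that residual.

x = 36, r = 2.1

x=5: ŷ = 2 + 0.3·5 = 3.5; r = 3 − 3.5 = -0.5
x=36: ŷ = 2 + 0.3·36 = 12.8; r = 14.9 − 12.8 = 2.1
x=47: ŷ = 2 + 0.3·47 = 16.1; r = 14.2 − 16.1 = -1.9
x=54: ŷ = 2 + 0.3·54 = 18.2; r = 18.5 − 18.2 = 0.3
Largest |r| is 2.1 at x = 36, residual 2.1.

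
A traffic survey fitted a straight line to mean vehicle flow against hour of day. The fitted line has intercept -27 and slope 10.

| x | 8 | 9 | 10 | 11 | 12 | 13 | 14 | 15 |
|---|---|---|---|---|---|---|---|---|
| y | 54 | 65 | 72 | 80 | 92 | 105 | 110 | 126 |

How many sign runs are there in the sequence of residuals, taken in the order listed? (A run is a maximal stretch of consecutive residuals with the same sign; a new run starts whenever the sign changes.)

x=8: ŷ = -27 + 10·8 = 53; r = 54 − 53 = 1
x=9: ŷ = -27 + 10·9 = 63; r = 65 − 63 = 2
x=10: ŷ = -27 + 10·10 = 73; r = 72 − 73 = -1
x=11: ŷ = -27 + 10·11 = 83; r = 80 − 83 = -3
x=12: ŷ = -27 + 10·12 = 93; r = 92 − 93 = -1
x=13: ŷ = -27 + 10·13 = 103; r = 105 − 103 = 2
x=14: ŷ = -27 + 10·14 = 113; r = 110 − 113 = -3
x=15: ŷ = -27 + 10·15 = 123; r = 126 − 123 = 3
Signs: + + − − − + − +
Runs: +×2, −×3, +×1, −×1, +×1 → 5

5 runs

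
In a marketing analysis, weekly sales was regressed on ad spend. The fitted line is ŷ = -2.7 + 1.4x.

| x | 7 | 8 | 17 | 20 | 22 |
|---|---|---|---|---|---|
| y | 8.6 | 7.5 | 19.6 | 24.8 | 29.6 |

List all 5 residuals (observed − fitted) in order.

1.5, -1, -1.5, -0.5, 1.5

x=7: ŷ = -2.7 + 1.4·7 = 7.1; r = 8.6 − 7.1 = 1.5
x=8: ŷ = -2.7 + 1.4·8 = 8.5; r = 7.5 − 8.5 = -1
x=17: ŷ = -2.7 + 1.4·17 = 21.1; r = 19.6 − 21.1 = -1.5
x=20: ŷ = -2.7 + 1.4·20 = 25.3; r = 24.8 − 25.3 = -0.5
x=22: ŷ = -2.7 + 1.4·22 = 28.1; r = 29.6 − 28.1 = 1.5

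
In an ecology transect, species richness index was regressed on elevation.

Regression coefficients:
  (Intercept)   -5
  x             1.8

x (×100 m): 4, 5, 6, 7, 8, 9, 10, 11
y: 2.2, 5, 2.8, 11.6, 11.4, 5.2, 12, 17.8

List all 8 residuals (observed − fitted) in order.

x=4: ŷ = -5 + 1.8·4 = 2.2; r = 2.2 − 2.2 = 0
x=5: ŷ = -5 + 1.8·5 = 4; r = 5 − 4 = 1
x=6: ŷ = -5 + 1.8·6 = 5.8; r = 2.8 − 5.8 = -3
x=7: ŷ = -5 + 1.8·7 = 7.6; r = 11.6 − 7.6 = 4
x=8: ŷ = -5 + 1.8·8 = 9.4; r = 11.4 − 9.4 = 2
x=9: ŷ = -5 + 1.8·9 = 11.2; r = 5.2 − 11.2 = -6
x=10: ŷ = -5 + 1.8·10 = 13; r = 12 − 13 = -1
x=11: ŷ = -5 + 1.8·11 = 14.8; r = 17.8 − 14.8 = 3

0, 1, -3, 4, 2, -6, -1, 3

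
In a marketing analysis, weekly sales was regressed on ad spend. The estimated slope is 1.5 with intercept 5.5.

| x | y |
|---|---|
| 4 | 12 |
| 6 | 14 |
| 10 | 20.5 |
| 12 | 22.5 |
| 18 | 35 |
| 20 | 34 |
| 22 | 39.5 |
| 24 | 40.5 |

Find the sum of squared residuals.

x=4: ŷ = 5.5 + 1.5·4 = 11.5; e = 12 − 11.5 = 0.5
x=6: ŷ = 5.5 + 1.5·6 = 14.5; e = 14 − 14.5 = -0.5
x=10: ŷ = 5.5 + 1.5·10 = 20.5; e = 20.5 − 20.5 = 0
x=12: ŷ = 5.5 + 1.5·12 = 23.5; e = 22.5 − 23.5 = -1
x=18: ŷ = 5.5 + 1.5·18 = 32.5; e = 35 − 32.5 = 2.5
x=20: ŷ = 5.5 + 1.5·20 = 35.5; e = 34 − 35.5 = -1.5
x=22: ŷ = 5.5 + 1.5·22 = 38.5; e = 39.5 − 38.5 = 1
x=24: ŷ = 5.5 + 1.5·24 = 41.5; e = 40.5 − 41.5 = -1
SSE = 0.25 + 0.25 + 0 + 1 + 6.25 + 2.25 + 1 + 1 = 12

SSE = 12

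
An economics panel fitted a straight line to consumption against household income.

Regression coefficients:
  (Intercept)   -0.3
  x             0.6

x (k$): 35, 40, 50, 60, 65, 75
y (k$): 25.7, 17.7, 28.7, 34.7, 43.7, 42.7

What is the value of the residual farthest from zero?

x=35: ŷ = -0.3 + 0.6·35 = 20.7; r = 25.7 − 20.7 = 5
x=40: ŷ = -0.3 + 0.6·40 = 23.7; r = 17.7 − 23.7 = -6
x=50: ŷ = -0.3 + 0.6·50 = 29.7; r = 28.7 − 29.7 = -1
x=60: ŷ = -0.3 + 0.6·60 = 35.7; r = 34.7 − 35.7 = -1
x=65: ŷ = -0.3 + 0.6·65 = 38.7; r = 43.7 − 38.7 = 5
x=75: ŷ = -0.3 + 0.6·75 = 44.7; r = 42.7 − 44.7 = -2
Largest |r| is 6 at x = 40, residual -6.

r = -6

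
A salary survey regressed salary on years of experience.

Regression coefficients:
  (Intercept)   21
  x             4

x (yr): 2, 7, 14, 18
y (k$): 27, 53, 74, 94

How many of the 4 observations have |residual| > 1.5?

3

x=2: ŷ = 21 + 4·2 = 29; e = 27 − 29 = -2
x=7: ŷ = 21 + 4·7 = 49; e = 53 − 49 = 4
x=14: ŷ = 21 + 4·14 = 77; e = 74 − 77 = -3
x=18: ŷ = 21 + 4·18 = 93; e = 94 − 93 = 1
|e| > 1.5: x=2 (|e|=2), x=7 (|e|=4), x=14 (|e|=3) → 3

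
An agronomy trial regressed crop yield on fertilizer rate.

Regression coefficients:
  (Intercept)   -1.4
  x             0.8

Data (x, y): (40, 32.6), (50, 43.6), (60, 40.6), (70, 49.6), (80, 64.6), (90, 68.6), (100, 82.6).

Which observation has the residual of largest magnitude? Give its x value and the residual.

x = 60, r = -6

x=40: ŷ = -1.4 + 0.8·40 = 30.6; r = 32.6 − 30.6 = 2
x=50: ŷ = -1.4 + 0.8·50 = 38.6; r = 43.6 − 38.6 = 5
x=60: ŷ = -1.4 + 0.8·60 = 46.6; r = 40.6 − 46.6 = -6
x=70: ŷ = -1.4 + 0.8·70 = 54.6; r = 49.6 − 54.6 = -5
x=80: ŷ = -1.4 + 0.8·80 = 62.6; r = 64.6 − 62.6 = 2
x=90: ŷ = -1.4 + 0.8·90 = 70.6; r = 68.6 − 70.6 = -2
x=100: ŷ = -1.4 + 0.8·100 = 78.6; r = 82.6 − 78.6 = 4
Largest |r| is 6 at x = 60, residual -6.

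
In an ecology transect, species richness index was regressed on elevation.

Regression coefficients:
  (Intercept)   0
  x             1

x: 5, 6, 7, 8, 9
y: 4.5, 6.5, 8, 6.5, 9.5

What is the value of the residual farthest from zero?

x=5: ŷ = 5 = 5; r = 4.5 − 5 = -0.5
x=6: ŷ = 6 = 6; r = 6.5 − 6 = 0.5
x=7: ŷ = 7 = 7; r = 8 − 7 = 1
x=8: ŷ = 8 = 8; r = 6.5 − 8 = -1.5
x=9: ŷ = 9 = 9; r = 9.5 − 9 = 0.5
Largest |r| is 1.5 at x = 8, residual -1.5.

r = -1.5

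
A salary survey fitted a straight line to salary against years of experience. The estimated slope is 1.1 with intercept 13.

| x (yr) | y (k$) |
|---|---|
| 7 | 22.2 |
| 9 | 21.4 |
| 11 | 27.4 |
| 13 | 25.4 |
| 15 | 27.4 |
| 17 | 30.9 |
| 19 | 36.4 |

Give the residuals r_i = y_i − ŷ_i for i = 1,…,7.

x=7: ŷ = 13 + 1.1·7 = 20.7; r = 22.2 − 20.7 = 1.5
x=9: ŷ = 13 + 1.1·9 = 22.9; r = 21.4 − 22.9 = -1.5
x=11: ŷ = 13 + 1.1·11 = 25.1; r = 27.4 − 25.1 = 2.3
x=13: ŷ = 13 + 1.1·13 = 27.3; r = 25.4 − 27.3 = -1.9
x=15: ŷ = 13 + 1.1·15 = 29.5; r = 27.4 − 29.5 = -2.1
x=17: ŷ = 13 + 1.1·17 = 31.7; r = 30.9 − 31.7 = -0.8
x=19: ŷ = 13 + 1.1·19 = 33.9; r = 36.4 − 33.9 = 2.5

1.5, -1.5, 2.3, -1.9, -2.1, -0.8, 2.5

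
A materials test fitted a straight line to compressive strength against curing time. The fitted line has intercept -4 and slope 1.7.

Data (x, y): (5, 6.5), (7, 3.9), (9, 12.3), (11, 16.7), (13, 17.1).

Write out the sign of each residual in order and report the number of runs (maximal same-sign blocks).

4 runs

x=5: ŷ = -4 + 1.7·5 = 4.5; e = 6.5 − 4.5 = 2
x=7: ŷ = -4 + 1.7·7 = 7.9; e = 3.9 − 7.9 = -4
x=9: ŷ = -4 + 1.7·9 = 11.3; e = 12.3 − 11.3 = 1
x=11: ŷ = -4 + 1.7·11 = 14.7; e = 16.7 − 14.7 = 2
x=13: ŷ = -4 + 1.7·13 = 18.1; e = 17.1 − 18.1 = -1
Signs: + − + + −
Runs: +×1, −×1, +×2, −×1 → 4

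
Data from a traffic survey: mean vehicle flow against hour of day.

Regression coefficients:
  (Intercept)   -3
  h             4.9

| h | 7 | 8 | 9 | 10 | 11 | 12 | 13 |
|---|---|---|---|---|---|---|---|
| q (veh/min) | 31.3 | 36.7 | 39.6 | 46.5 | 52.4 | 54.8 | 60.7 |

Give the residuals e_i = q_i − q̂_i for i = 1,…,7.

0, 0.5, -1.5, 0.5, 1.5, -1, 0

h=7: q̂ = -3 + 4.9·7 = 31.3; e = 31.3 − 31.3 = 0
h=8: q̂ = -3 + 4.9·8 = 36.2; e = 36.7 − 36.2 = 0.5
h=9: q̂ = -3 + 4.9·9 = 41.1; e = 39.6 − 41.1 = -1.5
h=10: q̂ = -3 + 4.9·10 = 46; e = 46.5 − 46 = 0.5
h=11: q̂ = -3 + 4.9·11 = 50.9; e = 52.4 − 50.9 = 1.5
h=12: q̂ = -3 + 4.9·12 = 55.8; e = 54.8 − 55.8 = -1
h=13: q̂ = -3 + 4.9·13 = 60.7; e = 60.7 − 60.7 = 0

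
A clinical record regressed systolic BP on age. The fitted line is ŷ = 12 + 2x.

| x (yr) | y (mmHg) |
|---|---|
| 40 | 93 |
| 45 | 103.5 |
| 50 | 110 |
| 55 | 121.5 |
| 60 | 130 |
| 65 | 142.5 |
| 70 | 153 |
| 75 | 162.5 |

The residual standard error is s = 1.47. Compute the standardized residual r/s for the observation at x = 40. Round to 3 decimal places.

0.680

ŷ = 12 + 2·40 = 92
r = 93 − 92 = 1
r/s = 1 / 1.47 = 0.680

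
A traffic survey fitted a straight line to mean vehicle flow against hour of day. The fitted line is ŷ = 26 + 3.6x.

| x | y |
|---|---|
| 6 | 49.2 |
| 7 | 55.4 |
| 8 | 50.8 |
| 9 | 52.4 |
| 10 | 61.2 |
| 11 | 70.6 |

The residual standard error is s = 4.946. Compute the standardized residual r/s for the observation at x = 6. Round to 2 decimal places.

ŷ = 26 + 3.6·6 = 47.6
r = 49.2 − 47.6 = 1.6
r/s = 1.6 / 4.946 = 0.32

0.32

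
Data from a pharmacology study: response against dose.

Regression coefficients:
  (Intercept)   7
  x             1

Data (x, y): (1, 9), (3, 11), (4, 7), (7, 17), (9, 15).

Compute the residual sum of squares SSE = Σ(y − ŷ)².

SSE = 28

x=1: ŷ = 7 + 1 = 8; e = 9 − 8 = 1
x=3: ŷ = 7 + 3 = 10; e = 11 − 10 = 1
x=4: ŷ = 7 + 4 = 11; e = 7 − 11 = -4
x=7: ŷ = 7 + 7 = 14; e = 17 − 14 = 3
x=9: ŷ = 7 + 9 = 16; e = 15 − 16 = -1
SSE = 1 + 1 + 16 + 9 + 1 = 28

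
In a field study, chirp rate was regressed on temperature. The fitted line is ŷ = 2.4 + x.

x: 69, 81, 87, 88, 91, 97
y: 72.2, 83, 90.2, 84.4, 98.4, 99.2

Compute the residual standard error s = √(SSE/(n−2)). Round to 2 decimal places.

x=69: ŷ = 2.4 + 69 = 71.4; r = 72.2 − 71.4 = 0.8
x=81: ŷ = 2.4 + 81 = 83.4; r = 83 − 83.4 = -0.4
x=87: ŷ = 2.4 + 87 = 89.4; r = 90.2 − 89.4 = 0.8
x=88: ŷ = 2.4 + 88 = 90.4; r = 84.4 − 90.4 = -6
x=91: ŷ = 2.4 + 91 = 93.4; r = 98.4 − 93.4 = 5
x=97: ŷ = 2.4 + 97 = 99.4; r = 99.2 − 99.4 = -0.2
SSE = 0.64 + 0.16 + 0.64 + 36 + 25 + 0.04 = 62.48
s = √(62.48/4) = √15.62 ≈ 3.95

s = 3.95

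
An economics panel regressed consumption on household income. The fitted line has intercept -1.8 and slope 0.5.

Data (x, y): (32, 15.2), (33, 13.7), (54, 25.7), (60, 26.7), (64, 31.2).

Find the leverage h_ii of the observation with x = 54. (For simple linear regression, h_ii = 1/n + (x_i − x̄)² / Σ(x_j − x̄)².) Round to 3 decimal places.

x̄ = (32 + 33 + 54 + 60 + 64)/5 = 48.6
Σ(x − x̄)² = 275.56 + 243.36 + 29.16 + 129.96 + 237.16 = 915.2
h = 1/5 + (5.4)²/915.2 = 0.2 + 0.0318619 = 0.232

h = 0.232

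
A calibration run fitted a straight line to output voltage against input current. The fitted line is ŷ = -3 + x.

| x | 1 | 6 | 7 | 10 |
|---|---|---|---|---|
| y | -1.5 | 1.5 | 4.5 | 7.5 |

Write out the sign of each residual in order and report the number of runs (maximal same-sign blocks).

x=1: ŷ = -3 + 1 = -2; r = -1.5 − (-2) = 0.5
x=6: ŷ = -3 + 6 = 3; r = 1.5 − 3 = -1.5
x=7: ŷ = -3 + 7 = 4; r = 4.5 − 4 = 0.5
x=10: ŷ = -3 + 10 = 7; r = 7.5 − 7 = 0.5
Signs: + − + +
Runs: +×1, −×1, +×2 → 3

3 runs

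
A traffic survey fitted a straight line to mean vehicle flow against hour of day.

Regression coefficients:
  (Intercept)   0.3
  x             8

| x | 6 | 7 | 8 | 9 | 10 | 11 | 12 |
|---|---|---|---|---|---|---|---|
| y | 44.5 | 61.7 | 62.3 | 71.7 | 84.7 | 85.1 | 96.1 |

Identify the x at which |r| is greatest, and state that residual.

x = 7, r = 5.4

x=6: ŷ = 0.3 + 8·6 = 48.3; r = 44.5 − 48.3 = -3.8
x=7: ŷ = 0.3 + 8·7 = 56.3; r = 61.7 − 56.3 = 5.4
x=8: ŷ = 0.3 + 8·8 = 64.3; r = 62.3 − 64.3 = -2
x=9: ŷ = 0.3 + 8·9 = 72.3; r = 71.7 − 72.3 = -0.6
x=10: ŷ = 0.3 + 8·10 = 80.3; r = 84.7 − 80.3 = 4.4
x=11: ŷ = 0.3 + 8·11 = 88.3; r = 85.1 − 88.3 = -3.2
x=12: ŷ = 0.3 + 8·12 = 96.3; r = 96.1 − 96.3 = -0.2
Largest |r| is 5.4 at x = 7, residual 5.4.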